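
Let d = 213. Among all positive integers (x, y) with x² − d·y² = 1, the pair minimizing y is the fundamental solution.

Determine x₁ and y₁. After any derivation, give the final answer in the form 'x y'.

[14; 1,1,2,6,1,8,1,6,2,1,1,28] for √213; ℓ=12 ⇒ convergent index 11
i=0: a=14 ⇒ p=14, q=1
i=1: a=1 ⇒ p=15, q=1
i=2: a=1 ⇒ p=29, q=2
i=3: a=2 ⇒ p=73, q=5
…
i=6: a=8 ⇒ p=4787, q=328
…
i=10: a=1 ⇒ p=115574, q=7919
i=11: a=1 ⇒ p=194399, q=13320
→ (194399, 13320).  Check: 194399²=37790971201, 213·13320²=37790971200, difference 1.

194399 13320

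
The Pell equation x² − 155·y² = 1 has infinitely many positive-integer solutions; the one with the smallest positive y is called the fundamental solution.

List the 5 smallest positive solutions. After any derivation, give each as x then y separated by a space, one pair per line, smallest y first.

249 20
124001 9960
61752249 4960060
30752496001 2470099920
15314681256249 1230104800100

√155 → a₀=12, period (2,4,2,24); ℓ=4 even so k=3
k=0  a_k=12  p_k/q_k = 12/1
…
k=2  a_k=4  p_k/q_k = 112/9
k=3  a_k=2  p_k/q_k = 249/20
→ (249, 20).  Check: 249²=62001, 155·20²=62000, difference 1.
(249+20√155)^2 = 124001 + 9960√155
(249+20√155)^3 = 61752249 + 4960060√155
(249+20√155)^4 = 30752496001 + 2470099920√155
(249+20√155)^5 = 15314681256249 + 1230104800100√155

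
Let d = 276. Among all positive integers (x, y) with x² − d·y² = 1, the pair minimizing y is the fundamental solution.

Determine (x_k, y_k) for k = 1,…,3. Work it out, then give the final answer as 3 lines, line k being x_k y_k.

√276 → a₀=16, period (1,1,1,1,2,2,2,1,1,1,1,32); ℓ=12 even so k=11
k=0  a_k=16  p_k/q_k = 16/1
k=1  a_k=1  p_k/q_k = 17/1
…
k=4  a_k=1  p_k/q_k = 83/5
…
k=7  a_k=2  p_k/q_k = 1246/75
k=8  a_k=1  p_k/q_k = 1761/106
…
k=10  a_k=1  p_k/q_k = 4768/287
k=11  a_k=1  p_k/q_k = 7775/468
→ (7775, 468).  Check: 7775²=60450625, 276·468²=60450624, difference 1.
k=2:  x_2 = 7775·7775+276·468·468 = 120901249,  y_2 = 7775·468+468·7775 = 7277400
k=3:  x_3 = 7775·120901249+276·468·7277400 = 1880014414175,  y_3 = 7775·7277400+468·120901249 = 113163569532

7775 468
120901249 7277400
1880014414175 113163569532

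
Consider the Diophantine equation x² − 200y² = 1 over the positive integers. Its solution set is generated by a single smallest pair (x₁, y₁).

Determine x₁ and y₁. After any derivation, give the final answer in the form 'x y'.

99 7

√200 → a₀=14, period (7,28); ℓ=2 even so k=1
i=0: a=14 ⇒ p=14, q=1
i=1: a=7 ⇒ p=99, q=7
(x₁, y₁) = (99, 7);  99² − 200·7² = 1 ✓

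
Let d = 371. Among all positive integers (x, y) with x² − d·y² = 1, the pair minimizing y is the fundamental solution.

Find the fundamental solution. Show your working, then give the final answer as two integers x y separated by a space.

1695 88

d=371: √d = [19; 3,1,4,1,3,38] (ℓ=6, even), read p_5/q_5
i=0: a=19 ⇒ p=19, q=1
i=1: a=3 ⇒ p=58, q=3
i=2: a=1 ⇒ p=77, q=4
i=3: a=4 ⇒ p=366, q=19
i=4: a=1 ⇒ p=443, q=23
i=5: a=3 ⇒ p=1695, q=88
fundamental: x₁=1695, y₁=88  (since 2873025 − 371·7744 = 1)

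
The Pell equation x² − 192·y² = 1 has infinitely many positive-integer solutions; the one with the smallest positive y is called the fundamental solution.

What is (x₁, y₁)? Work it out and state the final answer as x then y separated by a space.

√192 = [13; 1,5,1,26, …], period ℓ=4 (even) → k=3
step 0: (13, 1)  from 13·(1,0) + (0,1)
step 1: (14, 1)  from 1·(13,1) + (1,0)
step 2: (83, 6)  from 5·(14,1) + (13,1)
step 3: (97, 7)  from 1·(83,6) + (14,1)
(x₁, y₁) = (97, 7);  97² − 192·7² = 1 ✓

97 7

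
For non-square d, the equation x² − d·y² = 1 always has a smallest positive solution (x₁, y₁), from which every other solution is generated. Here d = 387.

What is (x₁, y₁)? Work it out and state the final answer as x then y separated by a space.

3482 177

√387 = [19; 1,2,19,2,1,38, …], period ℓ=6 (even) → k=5
step 0: (19, 1)  from 19·(1,0) + (0,1)
…
step 2: (59, 3)  from 2·(20,1) + (19,1)
step 3: (1141, 58)  from 19·(59,3) + (20,1)
step 4: (2341, 119)  from 2·(1141,58) + (59,3)
step 5: (3482, 177)  from 1·(2341,119) + (1141,58)
(x₁, y₁) = (3482, 177);  3482² − 387·177² = 1 ✓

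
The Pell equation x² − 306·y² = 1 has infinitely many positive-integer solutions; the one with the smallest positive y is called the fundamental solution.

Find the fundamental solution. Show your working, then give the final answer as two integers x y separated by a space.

35 2

d=306: √d = [17; 2,34] (ℓ=2, even), read p_1/q_1
k=0  a_k=17  p_k/q_k = 17/1
k=1  a_k=2  p_k/q_k = 35/2
(x₁, y₁) = (35, 2);  35² − 306·2² = 1 ✓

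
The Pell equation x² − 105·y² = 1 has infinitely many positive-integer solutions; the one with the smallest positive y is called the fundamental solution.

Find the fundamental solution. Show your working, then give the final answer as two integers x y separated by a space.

d=105: √d = [10; 4,20] (ℓ=2, even), read p_1/q_1
i=0: a=10 ⇒ p=10, q=1
i=1: a=4 ⇒ p=41, q=4
→ (41, 4).  Check: 41²=1681, 105·4²=1680, difference 1.

41 4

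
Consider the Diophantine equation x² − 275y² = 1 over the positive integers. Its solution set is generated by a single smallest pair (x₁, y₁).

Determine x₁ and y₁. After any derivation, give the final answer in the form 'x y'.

√275 → a₀=16, period (1,1,2,1,1,32); ℓ=6 even so k=5
i=0: a=16 ⇒ p=16, q=1
…
i=2: a=1 ⇒ p=33, q=2
…
i=4: a=1 ⇒ p=116, q=7
i=5: a=1 ⇒ p=199, q=12
→ (199, 12).  Check: 199²=39601, 275·12²=39600, difference 1.

199 12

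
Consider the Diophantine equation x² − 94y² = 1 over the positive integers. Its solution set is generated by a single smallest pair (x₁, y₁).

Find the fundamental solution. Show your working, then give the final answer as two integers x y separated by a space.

[9; 1,2,3,1,1,…,2,1,18] for √94; ℓ=16 ⇒ convergent index 15
a_0=9:  p_0=9·1+0=9,  q_0=9·0+1=1
a_1=1:  p_1=1·9+1=10,  q_1=1·1+0=1
…
a_3=3:  p_3=3·29+10=97,  q_3=3·3+1=10
…
a_6=5:  p_6=5·223+126=1241,  q_6=5·23+13=128
a_7=1:  p_7=1·1241+223=1464,  q_7=1·128+23=151
…
a_10=5:  p_10=5·14417+12953=85038,  q_10=5·1487+1336=8771
a_11=1:  p_11=1·85038+14417=99455,  q_11=1·8771+1487=10258
…
a_13=3:  p_13=3·184493+99455=652934,  q_13=3·19029+10258=67345
a_14=2:  p_14=2·652934+184493=1490361,  q_14=2·67345+19029=153719
a_15=1:  p_15=1·1490361+652934=2143295,  q_15=1·153719+67345=221064
→ (2143295, 221064).  Check: 2143295²=4593713457025, 94·221064²=4593713457024, difference 1.

2143295 221064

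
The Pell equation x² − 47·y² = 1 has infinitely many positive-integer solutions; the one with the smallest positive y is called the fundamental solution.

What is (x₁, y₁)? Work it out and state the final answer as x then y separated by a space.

48 7

d=47: √d = [6; 1,5,1,12] (ℓ=4, even), read p_3/q_3
i=0: a=6 ⇒ p=6, q=1
i=1: a=1 ⇒ p=7, q=1
i=2: a=5 ⇒ p=41, q=6
i=3: a=1 ⇒ p=48, q=7
→ (48, 7).  Check: 48²=2304, 47·7²=2303, difference 1.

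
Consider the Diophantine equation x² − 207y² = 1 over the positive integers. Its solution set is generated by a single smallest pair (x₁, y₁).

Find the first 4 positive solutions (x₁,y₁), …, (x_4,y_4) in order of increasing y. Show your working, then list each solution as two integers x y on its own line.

1151 80
2649601 184160
6099380351 423936240
14040770918401 975901040320

√207 → a₀=14, period (2,1,1,2,1,1,2,28); ℓ=8 even so k=7
a_0=14:  p_0=14·1+0=14,  q_0=14·0+1=1
…
a_2=1:  p_2=1·29+14=43,  q_2=1·2+1=3
…
a_4=2:  p_4=2·72+43=187,  q_4=2·5+3=13
a_5=1:  p_5=1·187+72=259,  q_5=1·13+5=18
a_6=1:  p_6=1·259+187=446,  q_6=1·18+13=31
a_7=2:  p_7=2·446+259=1151,  q_7=2·31+18=80
→ (1151, 80).  Check: 1151²=1324801, 207·80²=1324800, difference 1.
(x_2, y_2) = (1151·1151 + 207·80·80, 1151·80 + 80·1151) = (2649601, 184160)
(x_3, y_3) = (1151·2649601 + 207·80·184160, 1151·184160 + 80·2649601) = (6099380351, 423936240)
(x_4, y_4) = (1151·6099380351 + 207·80·423936240, 1151·423936240 + 80·6099380351) = (14040770918401, 975901040320)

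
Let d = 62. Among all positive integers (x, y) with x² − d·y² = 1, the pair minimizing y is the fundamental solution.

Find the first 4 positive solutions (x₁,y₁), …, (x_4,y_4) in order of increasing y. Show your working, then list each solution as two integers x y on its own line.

d=62: √d = [7; 1,6,1,14] (ℓ=4, even), read p_3/q_3
step 0: (7, 1)  from 7·(1,0) + (0,1)
step 1: (8, 1)  from 1·(7,1) + (1,0)
step 2: (55, 7)  from 6·(8,1) + (7,1)
step 3: (63, 8)  from 1·(55,7) + (8,1)
(x₁, y₁) = (63, 8);  63² − 62·8² = 1 ✓
(x_2, y_2) = (63·63 + 62·8·8, 63·8 + 8·63) = (7937, 1008)
(x_3, y_3) = (63·7937 + 62·8·1008, 63·1008 + 8·7937) = (999999, 127000)
(x_4, y_4) = (63·999999 + 62·8·127000, 63·127000 + 8·999999) = (125991937, 16000992)

63 8
7937 1008
999999 127000
125991937 16000992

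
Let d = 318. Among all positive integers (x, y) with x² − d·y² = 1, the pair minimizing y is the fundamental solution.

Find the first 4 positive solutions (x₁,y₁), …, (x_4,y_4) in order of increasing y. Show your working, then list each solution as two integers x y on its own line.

d=318: √d = [17; 1,4,1,34] (ℓ=4, even), read p_3/q_3
step 0: (17, 1)  from 17·(1,0) + (0,1)
…
step 2: (89, 5)  from 4·(18,1) + (17,1)
step 3: (107, 6)  from 1·(89,5) + (18,1)
→ (107, 6).  Check: 107²=11449, 318·6²=11448, difference 1.
(x_2, y_2) = (107·107 + 318·6·6, 107·6 + 6·107) = (22897, 1284)
(x_3, y_3) = (107·22897 + 318·6·1284, 107·1284 + 6·22897) = (4899851, 274770)
(x_4, y_4) = (107·4899851 + 318·6·274770, 107·274770 + 6·4899851) = (1048545217, 58799496)

107 6
22897 1284
4899851 274770
1048545217 58799496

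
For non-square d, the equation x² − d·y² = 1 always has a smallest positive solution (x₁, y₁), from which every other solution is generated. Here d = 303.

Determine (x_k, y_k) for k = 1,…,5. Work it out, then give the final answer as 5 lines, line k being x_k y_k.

2524 145
12741151 731960
64317327724 3694933935
324673857609601 18652025771920
1638953568895938124 94155422401718225

√303 → a₀=17, period (2,2,5,2,2,34); ℓ=6 even so k=5
a_0=17:  p_0=17·1+0=17,  q_0=17·0+1=1
…
a_3=5:  p_3=5·87+35=470,  q_3=5·5+2=27
a_4=2:  p_4=2·470+87=1027,  q_4=2·27+5=59
a_5=2:  p_5=2·1027+470=2524,  q_5=2·59+27=145
→ (2524, 145).  Check: 2524²=6370576, 303·145²=6370575, difference 1.
(x_2, y_2) = (2524·2524 + 303·145·145, 2524·145 + 145·2524) = (12741151, 731960)
(x_3, y_3) = (2524·12741151 + 303·145·731960, 2524·731960 + 145·12741151) = (64317327724, 3694933935)
(x_4, y_4) = (2524·64317327724 + 303·145·3694933935, 2524·3694933935 + 145·64317327724) = (324673857609601, 18652025771920)
(x_5, y_5) = (2524·324673857609601 + 303·145·18652025771920, 2524·18652025771920 + 145·324673857609601) = (1638953568895938124, 94155422401718225)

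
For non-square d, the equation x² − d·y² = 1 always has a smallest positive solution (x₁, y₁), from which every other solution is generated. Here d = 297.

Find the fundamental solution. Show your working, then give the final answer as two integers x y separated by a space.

48599 2820

√297 = [17; 4,3,1,1,2,1,1,3,4,34, …], period ℓ=10 (even) → k=9
k=0  a_k=17  p_k/q_k = 17/1
…
k=3  a_k=1  p_k/q_k = 293/17
k=4  a_k=1  p_k/q_k = 517/30
…
k=8  a_k=3  p_k/q_k = 11357/659
k=9  a_k=4  p_k/q_k = 48599/2820
→ (48599, 2820).  Check: 48599²=2361862801, 297·2820²=2361862800, difference 1.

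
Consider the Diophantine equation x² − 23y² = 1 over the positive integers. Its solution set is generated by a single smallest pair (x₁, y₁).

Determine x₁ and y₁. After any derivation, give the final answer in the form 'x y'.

√23 = [4; 1,3,1,8, …], period ℓ=4 (even) → k=3
a_0=4:  p_0=4·1+0=4,  q_0=4·0+1=1
a_1=1:  p_1=1·4+1=5,  q_1=1·1+0=1
a_2=3:  p_2=3·5+4=19,  q_2=3·1+1=4
a_3=1:  p_3=1·19+5=24,  q_3=1·4+1=5
(x₁, y₁) = (24, 5);  24² − 23·5² = 1 ✓

24 5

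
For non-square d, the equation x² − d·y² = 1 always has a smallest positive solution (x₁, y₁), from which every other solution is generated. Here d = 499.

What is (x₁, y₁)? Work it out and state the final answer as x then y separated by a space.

d=499: √d = [22; 2,1,21,1,2,44] (ℓ=6, even), read p_5/q_5
k=0  a_k=22  p_k/q_k = 22/1
k=1  a_k=2  p_k/q_k = 45/2
…
k=3  a_k=21  p_k/q_k = 1452/65
k=4  a_k=1  p_k/q_k = 1519/68
k=5  a_k=2  p_k/q_k = 4490/201
→ (4490, 201).  Check: 4490²=20160100, 499·201²=20160099, difference 1.

4490 201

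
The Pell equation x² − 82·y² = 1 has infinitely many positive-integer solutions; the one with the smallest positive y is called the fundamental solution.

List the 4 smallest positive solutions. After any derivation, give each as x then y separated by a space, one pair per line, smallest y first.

163 18
53137 5868
17322499 1912950
5647081537 623615832

[9; 18] for √82; ℓ=1 ⇒ convergent index 1
step 0: (9, 1)  from 9·(1,0) + (0,1)
step 1: (163, 18)  from 18·(9,1) + (1,0)
fundamental: x₁=163, y₁=18  (since 26569 − 82·324 = 1)
n=2: (163,18)∘(163,18) = (163·163+82·18·18, 163·18+18·163) = (53137,5868)
n=3: (53137,5868)∘(163,18) = (163·53137+82·18·5868, 163·5868+18·53137) = (17322499,1912950)
n=4: (17322499,1912950)∘(163,18) = (163·17322499+82·18·1912950, 163·1912950+18·17322499) = (5647081537,623615832)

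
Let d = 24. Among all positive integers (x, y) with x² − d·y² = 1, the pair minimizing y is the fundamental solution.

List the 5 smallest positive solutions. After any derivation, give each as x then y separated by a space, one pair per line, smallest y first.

5 1
49 10
485 99
4801 980
47525 9701

d=24: √d = [4; 1,8] (ℓ=2, even), read p_1/q_1
k=0  a_k=4  p_k/q_k = 4/1
k=1  a_k=1  p_k/q_k = 5/1
→ (5, 1).  Check: 5²=25, 24·1²=24, difference 1.
n=2: (5,1)∘(5,1) = (5·5+24·1·1, 5·1+1·5) = (49,10)
n=3: (49,10)∘(5,1) = (5·49+24·1·10, 5·10+1·49) = (485,99)
n=4: (485,99)∘(5,1) = (5·485+24·1·99, 5·99+1·485) = (4801,980)
n=5: (4801,980)∘(5,1) = (5·4801+24·1·980, 5·980+1·4801) = (47525,9701)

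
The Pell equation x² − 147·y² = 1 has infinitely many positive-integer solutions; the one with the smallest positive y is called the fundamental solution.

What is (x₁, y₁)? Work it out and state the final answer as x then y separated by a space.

√147 = [12; 8,24, …], period ℓ=2 (even) → k=1
a_0=12:  p_0=12·1+0=12,  q_0=12·0+1=1
a_1=8:  p_1=8·12+1=97,  q_1=8·1+0=8
→ (97, 8).  Check: 97²=9409, 147·8²=9408, difference 1.

97 8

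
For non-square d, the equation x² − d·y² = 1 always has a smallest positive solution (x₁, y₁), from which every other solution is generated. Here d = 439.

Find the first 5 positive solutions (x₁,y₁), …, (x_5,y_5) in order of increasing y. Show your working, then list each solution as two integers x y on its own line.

440 21
387199 18480
340734680 16262379
299846131201 14310875040
263864254722200 12593553772821

[20; 1,19,1,40] for √439; ℓ=4 ⇒ convergent index 3
a_0=20:  p_0=20·1+0=20,  q_0=20·0+1=1
…
a_2=19:  p_2=19·21+20=419,  q_2=19·1+1=20
a_3=1:  p_3=1·419+21=440,  q_3=1·20+1=21
(x₁, y₁) = (440, 21);  440² − 439·21² = 1 ✓
n=2: (440,21)∘(440,21) = (440·440+439·21·21, 440·21+21·440) = (387199,18480)
n=3: (387199,18480)∘(440,21) = (440·387199+439·21·18480, 440·18480+21·387199) = (340734680,16262379)
n=4: (340734680,16262379)∘(440,21) = (440·340734680+439·21·16262379, 440·16262379+21·340734680) = (299846131201,14310875040)
n=5: (299846131201,14310875040)∘(440,21) = (440·299846131201+439·21·14310875040, 440·14310875040+21·299846131201) = (263864254722200,12593553772821)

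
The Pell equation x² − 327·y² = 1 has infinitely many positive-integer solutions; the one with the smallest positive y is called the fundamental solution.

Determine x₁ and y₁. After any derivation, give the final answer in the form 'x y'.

217 12

√327 = [18; 12,36, …], period ℓ=2 (even) → k=1
k=0  a_k=18  p_k/q_k = 18/1
k=1  a_k=12  p_k/q_k = 217/12
→ (217, 12).  Check: 217²=47089, 327·12²=47088, difference 1.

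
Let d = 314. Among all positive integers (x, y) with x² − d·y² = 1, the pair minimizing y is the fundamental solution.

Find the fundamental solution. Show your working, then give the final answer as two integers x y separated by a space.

√314 = [17; 1,2,1,1,2,1,34, …], period ℓ=7 (odd) → k=13
k=0  a_k=17  p_k/q_k = 17/1
…
k=4  a_k=1  p_k/q_k = 124/7
k=5  a_k=2  p_k/q_k = 319/18
…
k=7  a_k=34  p_k/q_k = 15381/868
k=8  a_k=1  p_k/q_k = 15824/893
…
k=10  a_k=1  p_k/q_k = 62853/3547
k=11  a_k=1  p_k/q_k = 109882/6201
k=12  a_k=2  p_k/q_k = 282617/15949
k=13  a_k=1  p_k/q_k = 392499/22150
fundamental: x₁=392499, y₁=22150  (since 154055465001 − 314·490622500 = 1)

392499 22150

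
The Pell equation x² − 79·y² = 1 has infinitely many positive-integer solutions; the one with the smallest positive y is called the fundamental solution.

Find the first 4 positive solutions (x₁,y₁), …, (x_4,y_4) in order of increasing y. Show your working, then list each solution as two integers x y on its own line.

80 9
12799 1440
2047760 230391
327628801 36861120

√79 = [8; 1,7,1,16, …], period ℓ=4 (even) → k=3
k=0  a_k=8  p_k/q_k = 8/1
…
k=2  a_k=7  p_k/q_k = 71/8
k=3  a_k=1  p_k/q_k = 80/9
fundamental: x₁=80, y₁=9  (since 6400 − 79·81 = 1)
k=2:  x_2 = 80·80+79·9·9 = 12799,  y_2 = 80·9+9·80 = 1440
k=3:  x_3 = 80·12799+79·9·1440 = 2047760,  y_3 = 80·1440+9·12799 = 230391
k=4:  x_4 = 80·2047760+79·9·230391 = 327628801,  y_4 = 80·230391+9·2047760 = 36861120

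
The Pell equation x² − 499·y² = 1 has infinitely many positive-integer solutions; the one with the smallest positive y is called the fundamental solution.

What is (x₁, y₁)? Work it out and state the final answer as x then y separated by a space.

d=499: √d = [22; 2,1,21,1,2,44] (ℓ=6, even), read p_5/q_5
k=0  a_k=22  p_k/q_k = 22/1
k=1  a_k=2  p_k/q_k = 45/2
…
k=4  a_k=1  p_k/q_k = 1519/68
k=5  a_k=2  p_k/q_k = 4490/201
(x₁, y₁) = (4490, 201);  4490² − 499·201² = 1 ✓

4490 201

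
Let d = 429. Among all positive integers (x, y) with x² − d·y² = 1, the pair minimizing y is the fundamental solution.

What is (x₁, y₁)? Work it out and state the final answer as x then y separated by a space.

1524095 73584

d=429: √d = [20; 1,2,2,9,1,12,1,9,2,2,1,40] (ℓ=12, even), read p_11/q_11
a_0=20:  p_0=20·1+0=20,  q_0=20·0+1=1
a_1=1:  p_1=1·20+1=21,  q_1=1·1+0=1
a_2=2:  p_2=2·21+20=62,  q_2=2·1+1=3
a_3=2:  p_3=2·62+21=145,  q_3=2·3+1=7
a_4=9:  p_4=9·145+62=1367,  q_4=9·7+3=66
…
a_7=1:  p_7=1·19511+1512=21023,  q_7=1·942+73=1015
a_8=9:  p_8=9·21023+19511=208718,  q_8=9·1015+942=10077
a_9=2:  p_9=2·208718+21023=438459,  q_9=2·10077+1015=21169
a_10=2:  p_10=2·438459+208718=1085636,  q_10=2·21169+10077=52415
a_11=1:  p_11=1·1085636+438459=1524095,  q_11=1·52415+21169=73584
→ (1524095, 73584).  Check: 1524095²=2322865569025, 429·73584²=2322865569024, difference 1.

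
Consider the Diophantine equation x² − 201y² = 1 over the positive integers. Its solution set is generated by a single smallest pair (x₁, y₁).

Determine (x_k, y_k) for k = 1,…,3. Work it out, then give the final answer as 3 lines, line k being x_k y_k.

[14; 5,1,1,1,2,…,1,5,28] for √201; ℓ=14 ⇒ convergent index 13
step 0: (14, 1)  from 14·(1,0) + (0,1)
step 1: (71, 5)  from 5·(14,1) + (1,0)
…
step 3: (156, 11)  from 1·(85,6) + (71,5)
…
step 5: (638, 45)  from 2·(241,17) + (156,11)
…
step 7: (7670, 541)  from 8·(879,62) + (638,45)
…
step 10: (33317, 2350)  from 1·(24768,1747) + (8549,603)
…
step 12: (91402, 6447)  from 1·(58085,4097) + (33317,2350)
step 13: (515095, 36332)  from 5·(91402,6447) + (58085,4097)
fundamental: x₁=515095, y₁=36332  (since 265322859025 − 201·1320014224 = 1)
(x_2, y_2) = (515095·515095 + 201·36332·36332, 515095·36332 + 36332·515095) = (530645718049, 37428863080)
(x_3, y_3) = (515095·530645718049 + 201·36332·37428863080, 515095·37428863080 + 36332·530645718049) = (546665912276384215, 38558840456348868)

515095 36332
530645718049 37428863080
546665912276384215 38558840456348868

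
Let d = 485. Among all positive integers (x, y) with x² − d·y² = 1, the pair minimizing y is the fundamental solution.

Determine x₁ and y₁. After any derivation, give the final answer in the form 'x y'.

969 44

√485 → a₀=22, period (44); ℓ=1 odd so k=1
step 0: (22, 1)  from 22·(1,0) + (0,1)
step 1: (969, 44)  from 44·(22,1) + (1,0)
(x₁, y₁) = (969, 44);  969² − 485·44² = 1 ✓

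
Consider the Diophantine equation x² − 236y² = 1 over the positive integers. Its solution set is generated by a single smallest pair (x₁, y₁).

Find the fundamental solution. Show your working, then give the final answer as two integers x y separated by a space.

√236 = [15; 2,1,3,5,1,6,1,5,3,1,2,30, …], period ℓ=12 (even) → k=11
a_0=15:  p_0=15·1+0=15,  q_0=15·0+1=1
…
a_3=3:  p_3=3·46+31=169,  q_3=3·3+2=11
a_4=5:  p_4=5·169+46=891,  q_4=5·11+3=58
a_5=1:  p_5=1·891+169=1060,  q_5=1·58+11=69
…
a_7=1:  p_7=1·7251+1060=8311,  q_7=1·472+69=541
…
a_10=1:  p_10=1·154729+48806=203535,  q_10=1·10072+3177=13249
a_11=2:  p_11=2·203535+154729=561799,  q_11=2·13249+10072=36570
fundamental: x₁=561799, y₁=36570  (since 315618116401 − 236·1337364900 = 1)

561799 36570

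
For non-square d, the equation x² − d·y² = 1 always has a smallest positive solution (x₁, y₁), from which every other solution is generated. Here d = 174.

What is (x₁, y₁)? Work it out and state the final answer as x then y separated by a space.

√174 → a₀=13, period (5,4,5,26); ℓ=4 even so k=3
k=0  a_k=13  p_k/q_k = 13/1
k=1  a_k=5  p_k/q_k = 66/5
k=2  a_k=4  p_k/q_k = 277/21
k=3  a_k=5  p_k/q_k = 1451/110
(x₁, y₁) = (1451, 110);  1451² − 174·110² = 1 ✓

1451 110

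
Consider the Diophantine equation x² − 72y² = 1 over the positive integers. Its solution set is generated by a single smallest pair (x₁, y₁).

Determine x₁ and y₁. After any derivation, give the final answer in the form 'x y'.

17 2

√72 = [8; 2,16, …], period ℓ=2 (even) → k=1
step 0: (8, 1)  from 8·(1,0) + (0,1)
step 1: (17, 2)  from 2·(8,1) + (1,0)
(x₁, y₁) = (17, 2);  17² − 72·2² = 1 ✓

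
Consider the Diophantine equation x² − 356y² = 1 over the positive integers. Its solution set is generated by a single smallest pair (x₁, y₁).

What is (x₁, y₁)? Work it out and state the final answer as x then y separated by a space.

d=356: √d = [18; 1,6,1,1,2,…,6,1,36] (ℓ=14, even), read p_13/q_13
step 0: (18, 1)  from 18·(1,0) + (0,1)
step 1: (19, 1)  from 1·(18,1) + (1,0)
step 2: (132, 7)  from 6·(19,1) + (18,1)
step 3: (151, 8)  from 1·(132,7) + (19,1)
step 4: (283, 15)  from 1·(151,8) + (132,7)
step 5: (717, 38)  from 2·(283,15) + (151,8)
…
step 7: (8717, 462)  from 8·(1000,53) + (717,38)
step 8: (9717, 515)  from 1·(8717,462) + (1000,53)
step 9: (28151, 1492)  from 2·(9717,515) + (8717,462)
step 10: (37868, 2007)  from 1·(28151,1492) + (9717,515)
step 11: (66019, 3499)  from 1·(37868,2007) + (28151,1492)
step 12: (433982, 23001)  from 6·(66019,3499) + (37868,2007)
step 13: (500001, 26500)  from 1·(433982,23001) + (66019,3499)
→ (500001, 26500).  Check: 500001²=250001000001, 356·26500²=250001000000, difference 1.

500001 26500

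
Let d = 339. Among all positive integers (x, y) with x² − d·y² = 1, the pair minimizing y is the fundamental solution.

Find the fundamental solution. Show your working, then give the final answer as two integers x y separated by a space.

d=339: √d = [18; 2,2,2,1,17,1,2,2,2,36] (ℓ=10, even), read p_9/q_9
i=0: a=18 ⇒ p=18, q=1
i=1: a=2 ⇒ p=37, q=2
…
i=3: a=2 ⇒ p=221, q=12
i=4: a=1 ⇒ p=313, q=17
i=5: a=17 ⇒ p=5542, q=301
i=6: a=1 ⇒ p=5855, q=318
i=7: a=2 ⇒ p=17252, q=937
i=8: a=2 ⇒ p=40359, q=2192
i=9: a=2 ⇒ p=97970, q=5321
(x₁, y₁) = (97970, 5321);  97970² − 339·5321² = 1 ✓

97970 5321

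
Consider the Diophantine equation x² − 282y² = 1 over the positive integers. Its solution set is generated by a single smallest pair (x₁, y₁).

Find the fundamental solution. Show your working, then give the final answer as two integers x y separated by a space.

2351 140

d=282: √d = [16; 1,3,1,4,1,3,1,32] (ℓ=8, even), read p_7/q_7
a_0=16:  p_0=16·1+0=16,  q_0=16·0+1=1
a_1=1:  p_1=1·16+1=17,  q_1=1·1+0=1
a_2=3:  p_2=3·17+16=67,  q_2=3·1+1=4
a_3=1:  p_3=1·67+17=84,  q_3=1·4+1=5
a_4=4:  p_4=4·84+67=403,  q_4=4·5+4=24
a_5=1:  p_5=1·403+84=487,  q_5=1·24+5=29
a_6=3:  p_6=3·487+403=1864,  q_6=3·29+24=111
a_7=1:  p_7=1·1864+487=2351,  q_7=1·111+29=140
fundamental: x₁=2351, y₁=140  (since 5527201 − 282·19600 = 1)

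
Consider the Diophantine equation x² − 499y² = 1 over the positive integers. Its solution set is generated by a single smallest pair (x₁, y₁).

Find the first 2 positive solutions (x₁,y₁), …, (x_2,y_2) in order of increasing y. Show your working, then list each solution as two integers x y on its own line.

√499 → a₀=22, period (2,1,21,1,2,44); ℓ=6 even so k=5
a_0=22:  p_0=22·1+0=22,  q_0=22·0+1=1
…
a_4=1:  p_4=1·1452+67=1519,  q_4=1·65+3=68
a_5=2:  p_5=2·1519+1452=4490,  q_5=2·68+65=201
(x₁, y₁) = (4490, 201);  4490² − 499·201² = 1 ✓
n=2: (4490,201)∘(4490,201) = (4490·4490+499·201·201, 4490·201+201·4490) = (40320199,1804980)

4490 201
40320199 1804980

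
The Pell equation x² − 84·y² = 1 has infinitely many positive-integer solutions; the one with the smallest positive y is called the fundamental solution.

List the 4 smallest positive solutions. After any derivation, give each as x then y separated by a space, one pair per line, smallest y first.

√84 = [9; 6,18, …], period ℓ=2 (even) → k=1
a_0=9:  p_0=9·1+0=9,  q_0=9·0+1=1
a_1=6:  p_1=6·9+1=55,  q_1=6·1+0=6
fundamental: x₁=55, y₁=6  (since 3025 − 84·36 = 1)
(55+6√84)^2 = 6049 + 660√84
(55+6√84)^3 = 665335 + 72594√84
(55+6√84)^4 = 73180801 + 7984680√84

55 6
6049 660
665335 72594
73180801 7984680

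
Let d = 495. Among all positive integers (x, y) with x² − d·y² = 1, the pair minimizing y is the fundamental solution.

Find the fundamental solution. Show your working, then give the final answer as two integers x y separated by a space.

√495 → a₀=22, period (4,44); ℓ=2 even so k=1
k=0  a_k=22  p_k/q_k = 22/1
k=1  a_k=4  p_k/q_k = 89/4
→ (89, 4).  Check: 89²=7921, 495·4²=7920, difference 1.

89 4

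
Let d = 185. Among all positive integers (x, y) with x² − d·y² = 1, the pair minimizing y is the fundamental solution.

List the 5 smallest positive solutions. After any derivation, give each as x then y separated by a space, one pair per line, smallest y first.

9249 680
171088001 12578640
3164785833249 232679682040
58542208172352001 4304108745797280
1082913763607381481249 79617403347078403400

√185 → a₀=13, period (1,1,1,1,26); ℓ=5 odd so k=9
step 0: (13, 1)  from 13·(1,0) + (0,1)
…
step 2: (27, 2)  from 1·(14,1) + (13,1)
…
step 4: (68, 5)  from 1·(41,3) + (27,2)
…
step 6: (1877, 138)  from 1·(1809,133) + (68,5)
step 7: (3686, 271)  from 1·(1877,138) + (1809,133)
step 8: (5563, 409)  from 1·(3686,271) + (1877,138)
step 9: (9249, 680)  from 1·(5563,409) + (3686,271)
→ (9249, 680).  Check: 9249²=85544001, 185·680²=85544000, difference 1.
(9249+680√185)^2 = 171088001 + 12578640√185
(9249+680√185)^3 = 3164785833249 + 232679682040√185
(9249+680√185)^4 = 58542208172352001 + 4304108745797280√185
(9249+680√185)^5 = 1082913763607381481249 + 79617403347078403400√185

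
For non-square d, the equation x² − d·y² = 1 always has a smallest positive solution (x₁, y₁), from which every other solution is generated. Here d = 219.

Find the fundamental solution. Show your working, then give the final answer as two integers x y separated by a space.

74 5

[14; 1,3,1,28] for √219; ℓ=4 ⇒ convergent index 3
i=0: a=14 ⇒ p=14, q=1
i=1: a=1 ⇒ p=15, q=1
i=2: a=3 ⇒ p=59, q=4
i=3: a=1 ⇒ p=74, q=5
(x₁, y₁) = (74, 5);  74² − 219·5² = 1 ✓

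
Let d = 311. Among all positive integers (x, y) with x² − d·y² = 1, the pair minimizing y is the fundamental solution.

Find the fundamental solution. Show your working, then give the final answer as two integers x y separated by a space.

16883880 957397

[17; 1,1,1,2,1,…,1,1,34] for √311; ℓ=16 ⇒ convergent index 15
step 0: (17, 1)  from 17·(1,0) + (0,1)
step 1: (18, 1)  from 1·(17,1) + (1,0)
step 2: (35, 2)  from 1·(18,1) + (17,1)
step 3: (53, 3)  from 1·(35,2) + (18,1)
step 4: (141, 8)  from 2·(53,3) + (35,2)
…
step 7: (4109, 233)  from 3·(1305,74) + (194,11)
…
step 9: (217583, 12338)  from 3·(71158,4035) + (4109,233)
step 10: (1376656, 78063)  from 6·(217583,12338) + (71158,4035)
…
step 12: (4565134, 258865)  from 2·(1594239,90401) + (1376656,78063)
step 13: (6159373, 349266)  from 1·(4565134,258865) + (1594239,90401)
step 14: (10724507, 608131)  from 1·(6159373,349266) + (4565134,258865)
step 15: (16883880, 957397)  from 1·(10724507,608131) + (6159373,349266)
→ (16883880, 957397).  Check: 16883880²=285065403854400, 311·957397²=285065403854399, difference 1.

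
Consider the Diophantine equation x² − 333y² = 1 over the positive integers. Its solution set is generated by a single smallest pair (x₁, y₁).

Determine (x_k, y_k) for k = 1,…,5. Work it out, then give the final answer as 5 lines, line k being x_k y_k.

73 4
10657 584
1555849 85260
227143297 12447376
33161365513 1817231636

[18; 4,36] for √333; ℓ=2 ⇒ convergent index 1
k=0  a_k=18  p_k/q_k = 18/1
k=1  a_k=4  p_k/q_k = 73/4
fundamental: x₁=73, y₁=4  (since 5329 − 333·16 = 1)
n=2: (73,4)∘(73,4) = (73·73+333·4·4, 73·4+4·73) = (10657,584)
n=3: (10657,584)∘(73,4) = (73·10657+333·4·584, 73·584+4·10657) = (1555849,85260)
n=4: (1555849,85260)∘(73,4) = (73·1555849+333·4·85260, 73·85260+4·1555849) = (227143297,12447376)
n=5: (227143297,12447376)∘(73,4) = (73·227143297+333·4·12447376, 73·12447376+4·227143297) = (33161365513,1817231636)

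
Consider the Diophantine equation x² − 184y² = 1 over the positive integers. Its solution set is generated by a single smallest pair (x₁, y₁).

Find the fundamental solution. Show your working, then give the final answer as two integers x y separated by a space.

√184 → a₀=13, period (1,1,3,2,1,2,1,2,3,1,1,26); ℓ=12 even so k=11
step 0: (13, 1)  from 13·(1,0) + (0,1)
step 1: (14, 1)  from 1·(13,1) + (1,0)
…
step 5: (312, 23)  from 1·(217,16) + (95,7)
…
step 7: (1153, 85)  from 1·(841,62) + (312,23)
…
step 9: (10594, 781)  from 3·(3147,232) + (1153,85)
step 10: (13741, 1013)  from 1·(10594,781) + (3147,232)
step 11: (24335, 1794)  from 1·(13741,1013) + (10594,781)
→ (24335, 1794).  Check: 24335²=592192225, 184·1794²=592192224, difference 1.

24335 1794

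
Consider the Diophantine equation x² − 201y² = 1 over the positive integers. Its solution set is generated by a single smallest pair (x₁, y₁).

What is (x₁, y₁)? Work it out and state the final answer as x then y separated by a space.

515095 36332

[14; 5,1,1,1,2,…,1,5,28] for √201; ℓ=14 ⇒ convergent index 13
a_0=14:  p_0=14·1+0=14,  q_0=14·0+1=1
…
a_6=1:  p_6=1·638+241=879,  q_6=1·45+17=62
…
a_11=1:  p_11=1·33317+24768=58085,  q_11=1·2350+1747=4097
a_12=1:  p_12=1·58085+33317=91402,  q_12=1·4097+2350=6447
a_13=5:  p_13=5·91402+58085=515095,  q_13=5·6447+4097=36332
(x₁, y₁) = (515095, 36332);  515095² − 201·36332² = 1 ✓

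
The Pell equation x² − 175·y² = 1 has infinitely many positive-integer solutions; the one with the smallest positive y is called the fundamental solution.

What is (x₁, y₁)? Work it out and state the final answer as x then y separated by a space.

2024 153

√175 = [13; 4,2,1,2,4,26, …], period ℓ=6 (even) → k=5
a_0=13:  p_0=13·1+0=13,  q_0=13·0+1=1
…
a_3=1:  p_3=1·119+53=172,  q_3=1·9+4=13
a_4=2:  p_4=2·172+119=463,  q_4=2·13+9=35
a_5=4:  p_5=4·463+172=2024,  q_5=4·35+13=153
(x₁, y₁) = (2024, 153);  2024² − 175·153² = 1 ✓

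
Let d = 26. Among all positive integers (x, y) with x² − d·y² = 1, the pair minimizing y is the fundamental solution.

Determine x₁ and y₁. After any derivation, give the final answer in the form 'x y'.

51 10

√26 → a₀=5, period (10); ℓ=1 odd so k=1
k=0  a_k=5  p_k/q_k = 5/1
k=1  a_k=10  p_k/q_k = 51/10
(x₁, y₁) = (51, 10);  51² − 26·10² = 1 ✓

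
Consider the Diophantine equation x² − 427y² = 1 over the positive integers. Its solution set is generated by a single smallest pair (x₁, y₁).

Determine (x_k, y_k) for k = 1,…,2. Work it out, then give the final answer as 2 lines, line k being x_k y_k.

62 3
7687 372

d=427: √d = [20; 1,1,1,40] (ℓ=4, even), read p_3/q_3
k=0  a_k=20  p_k/q_k = 20/1
…
k=2  a_k=1  p_k/q_k = 41/2
k=3  a_k=1  p_k/q_k = 62/3
fundamental: x₁=62, y₁=3  (since 3844 − 427·9 = 1)
k=2:  x_2 = 62·62+427·3·3 = 7687,  y_2 = 62·3+3·62 = 372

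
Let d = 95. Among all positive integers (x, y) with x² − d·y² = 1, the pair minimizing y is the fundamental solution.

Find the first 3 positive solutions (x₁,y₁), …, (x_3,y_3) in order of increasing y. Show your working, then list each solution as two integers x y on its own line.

39 4
3041 312
237159 24332

√95 → a₀=9, period (1,2,1,18); ℓ=4 even so k=3
k=0  a_k=9  p_k/q_k = 9/1
…
k=2  a_k=2  p_k/q_k = 29/3
k=3  a_k=1  p_k/q_k = 39/4
(x₁, y₁) = (39, 4);  39² − 95·4² = 1 ✓
(39+4√95)^2 = 3041 + 312√95
(39+4√95)^3 = 237159 + 24332√95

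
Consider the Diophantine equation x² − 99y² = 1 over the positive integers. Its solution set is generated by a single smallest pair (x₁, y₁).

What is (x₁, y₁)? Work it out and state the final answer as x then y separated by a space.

[9; 1,18] for √99; ℓ=2 ⇒ convergent index 1
step 0: (9, 1)  from 9·(1,0) + (0,1)
step 1: (10, 1)  from 1·(9,1) + (1,0)
(x₁, y₁) = (10, 1);  10² − 99·1² = 1 ✓

10 1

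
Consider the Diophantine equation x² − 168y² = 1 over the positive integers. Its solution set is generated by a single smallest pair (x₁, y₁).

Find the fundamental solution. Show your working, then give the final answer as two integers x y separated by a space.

13 1

√168 → a₀=12, period (1,24); ℓ=2 even so k=1
step 0: (12, 1)  from 12·(1,0) + (0,1)
step 1: (13, 1)  from 1·(12,1) + (1,0)
fundamental: x₁=13, y₁=1  (since 169 − 168·1 = 1)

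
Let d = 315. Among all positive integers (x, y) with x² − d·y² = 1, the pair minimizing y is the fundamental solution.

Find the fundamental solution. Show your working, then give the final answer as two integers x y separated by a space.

71 4

√315 = [17; 1,2,1,34, …], period ℓ=4 (even) → k=3
i=0: a=17 ⇒ p=17, q=1
…
i=2: a=2 ⇒ p=53, q=3
i=3: a=1 ⇒ p=71, q=4
(x₁, y₁) = (71, 4);  71² − 315·4² = 1 ✓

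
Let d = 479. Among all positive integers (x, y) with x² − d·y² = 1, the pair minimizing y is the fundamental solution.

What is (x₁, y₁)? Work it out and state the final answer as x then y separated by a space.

2989440 136591

√479 → a₀=21, period (1,7,1,3,2,21,2,3,1,7,1,42); ℓ=12 even so k=11
k=0  a_k=21  p_k/q_k = 21/1
k=1  a_k=1  p_k/q_k = 22/1
…
k=3  a_k=1  p_k/q_k = 197/9
k=4  a_k=3  p_k/q_k = 766/35
…
k=7  a_k=2  p_k/q_k = 75879/3467
k=8  a_k=3  p_k/q_k = 264712/12095
k=9  a_k=1  p_k/q_k = 340591/15562
k=10  a_k=7  p_k/q_k = 2648849/121029
k=11  a_k=1  p_k/q_k = 2989440/136591
→ (2989440, 136591).  Check: 2989440²=8936751513600, 479·136591²=8936751513599, difference 1.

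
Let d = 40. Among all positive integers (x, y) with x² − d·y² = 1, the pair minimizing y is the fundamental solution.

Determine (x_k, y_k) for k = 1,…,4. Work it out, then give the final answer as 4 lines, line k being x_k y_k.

19 3
721 114
27379 4329
1039681 164388

d=40: √d = [6; 3,12] (ℓ=2, even), read p_1/q_1
step 0: (6, 1)  from 6·(1,0) + (0,1)
step 1: (19, 3)  from 3·(6,1) + (1,0)
→ (19, 3).  Check: 19²=361, 40·3²=360, difference 1.
(19+3√40)^2 = 721 + 114√40
(19+3√40)^3 = 27379 + 4329√40
(19+3√40)^4 = 1039681 + 164388√40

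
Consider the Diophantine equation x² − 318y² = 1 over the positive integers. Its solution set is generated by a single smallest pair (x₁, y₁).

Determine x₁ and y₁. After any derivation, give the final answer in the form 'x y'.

107 6

√318 → a₀=17, period (1,4,1,34); ℓ=4 even so k=3
i=0: a=17 ⇒ p=17, q=1
…
i=2: a=4 ⇒ p=89, q=5
i=3: a=1 ⇒ p=107, q=6
(x₁, y₁) = (107, 6);  107² − 318·6² = 1 ✓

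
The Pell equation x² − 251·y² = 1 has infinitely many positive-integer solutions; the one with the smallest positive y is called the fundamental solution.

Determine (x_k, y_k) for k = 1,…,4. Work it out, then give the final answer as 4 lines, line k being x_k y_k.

3674890 231957
27009633024199 1704832919460
198514860608593651330 12530146894788486843
1459040552203802437039183201 92093823044376819996025080

d=251: √d = [15; 1,5,2,1,2,…,5,1,30] (ℓ=14, even), read p_13/q_13
k=0  a_k=15  p_k/q_k = 15/1
…
k=2  a_k=5  p_k/q_k = 95/6
k=3  a_k=2  p_k/q_k = 206/13
…
k=6  a_k=2  p_k/q_k = 1917/121
…
k=8  a_k=2  p_k/q_k = 61043/3853
…
k=10  a_k=1  p_k/q_k = 212692/13425
…
k=12  a_k=5  p_k/q_k = 3097857/195535
k=13  a_k=1  p_k/q_k = 3674890/231957
fundamental: x₁=3674890, y₁=231957  (since 13504816512100 − 251·53804049849 = 1)
(x_2, y_2) = (3674890·3674890 + 251·231957·231957, 3674890·231957 + 231957·3674890) = (27009633024199, 1704832919460)
(x_3, y_3) = (3674890·27009633024199 + 251·231957·1704832919460, 3674890·1704832919460 + 231957·27009633024199) = (198514860608593651330, 12530146894788486843)
(x_4, y_4) = (3674890·198514860608593651330 + 251·231957·12530146894788486843, 3674890·12530146894788486843 + 231957·198514860608593651330) = (1459040552203802437039183201, 92093823044376819996025080)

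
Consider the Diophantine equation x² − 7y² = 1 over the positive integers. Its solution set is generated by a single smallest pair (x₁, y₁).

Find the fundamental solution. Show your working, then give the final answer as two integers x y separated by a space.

8 3

[2; 1,1,1,4] for √7; ℓ=4 ⇒ convergent index 3
step 0: (2, 1)  from 2·(1,0) + (0,1)
…
step 2: (5, 2)  from 1·(3,1) + (2,1)
step 3: (8, 3)  from 1·(5,2) + (3,1)
→ (8, 3).  Check: 8²=64, 7·3²=63, difference 1.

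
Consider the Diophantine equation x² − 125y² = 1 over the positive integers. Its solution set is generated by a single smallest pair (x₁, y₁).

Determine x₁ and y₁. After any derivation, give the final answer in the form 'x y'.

930249 83204

√125 → a₀=11, period (5,1,1,5,22); ℓ=5 odd so k=9
a_0=11:  p_0=11·1+0=11,  q_0=11·0+1=1
…
a_8=1:  p_8=1·91444+76317=167761,  q_8=1·8179+6826=15005
a_9=5:  p_9=5·167761+91444=930249,  q_9=5·15005+8179=83204
(x₁, y₁) = (930249, 83204);  930249² − 125·83204² = 1 ✓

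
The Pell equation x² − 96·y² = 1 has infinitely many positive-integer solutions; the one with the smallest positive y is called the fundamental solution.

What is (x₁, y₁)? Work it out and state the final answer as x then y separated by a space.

√96 → a₀=9, period (1,3,1,18); ℓ=4 even so k=3
step 0: (9, 1)  from 9·(1,0) + (0,1)
step 1: (10, 1)  from 1·(9,1) + (1,0)
step 2: (39, 4)  from 3·(10,1) + (9,1)
step 3: (49, 5)  from 1·(39,4) + (10,1)
(x₁, y₁) = (49, 5);  49² − 96·5² = 1 ✓

49 5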